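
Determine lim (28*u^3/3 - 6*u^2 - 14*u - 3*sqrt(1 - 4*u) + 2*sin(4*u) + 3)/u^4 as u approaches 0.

Substitution gives 0/0 (the numerator vanishes to order 4).
Expand each term to order u^4: the coefficient of u^4 in 2·sin(4u) is 0 and in -3·√(1 - 4u) is 30.
Lower-order terms cancel with the polynomial part, so the numerator is (30)·u^4 + o(u^4), and the limit is (30)/(1) = 30.

30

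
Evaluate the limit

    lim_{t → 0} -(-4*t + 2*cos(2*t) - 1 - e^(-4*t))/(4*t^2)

3

Substitution gives 0/0 (the numerator vanishes to order 2).
Expand each term to order t^2: the coefficient of t^2 in 2·cos(2t) is -4 and in −e^(-4t) is -8.
Lower-order terms cancel with the polynomial part, so the numerator is (-12)·t^2 + o(t^2), and the limit is (-12)/(-4) = 3.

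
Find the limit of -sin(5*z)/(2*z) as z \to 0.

Substitution gives 0/0.
Write it as (5/(-2))·sin(5z)/(5z); since sin(u)/u → 1, the limit is -5/2.

-5/2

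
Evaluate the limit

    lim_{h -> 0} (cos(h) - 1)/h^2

Direct substitution gives 0/0.
Apply L'Hôpital: lim (-sin(h))/(2*h), still 0/0.
After 2 applications of L'Hôpital's rule the quotient is (-cos(h))/(2); substituting h = 0 gives -1/2.

-1/2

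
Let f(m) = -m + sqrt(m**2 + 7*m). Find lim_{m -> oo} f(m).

7/2

An ∞ − ∞ form. Rationalising with the conjugate, the difference becomes (7m) / (√(m^2 + 7*m) + m).
For large m the denominator behaves like 2·m, so the quotient tends to 7/2 = 7/2.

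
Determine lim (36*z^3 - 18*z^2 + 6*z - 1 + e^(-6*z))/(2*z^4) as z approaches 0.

27

Direct substitution gives 0/0.
Apply L'Hôpital: lim (108*z^2 - 36*z + 6 - 6*e^(-6*z))/(8*z^3), still 0/0.
Apply L'Hôpital: lim (216*z - 36 + 36*e^(-6*z))/(24*z^2), still 0/0.
Apply L'Hôpital: lim (216 - 216*e^(-6*z))/(48*z), still 0/0.
After 4 applications of L'Hôpital's rule the quotient is (1296*e^(-6*z))/(48); substituting z = 0 gives 27.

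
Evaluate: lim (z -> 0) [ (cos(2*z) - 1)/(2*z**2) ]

Direct substitution gives 0/0.
Apply L'Hôpital: lim (-2*sin(2*z))/(4*z), still 0/0.
After 2 applications of L'Hôpital's rule the quotient is (-4*cos(2*z))/(4); substituting z = 0 gives -1.

-1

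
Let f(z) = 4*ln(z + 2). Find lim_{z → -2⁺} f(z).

As z → -2⁺, z + 2 → 0⁺ and ln(z + 2) → −∞.
Multiplying by 4 gives -∞.

-∞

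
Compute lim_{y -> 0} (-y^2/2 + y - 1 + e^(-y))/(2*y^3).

-1/12

Direct substitution gives 0/0.
Apply L'Hôpital: lim (-y + 1 - e^(-y))/(6*y^2), still 0/0.
Apply L'Hôpital: lim (-1 + e^(-y))/(12*y), still 0/0.
After 3 applications of L'Hôpital's rule the quotient is (-e^(-y))/(12); substituting y = 0 gives -1/12.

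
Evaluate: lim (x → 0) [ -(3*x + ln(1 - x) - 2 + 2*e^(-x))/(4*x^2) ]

Substitution gives 0/0; apply L'Hôpital's rule 2 times.
After differentiating numerator and denominator 2 times the quotient is (2*e^(-x) - 1/(x - 1)^2)/(-8); at x = 0 this is -1/8.

-1/8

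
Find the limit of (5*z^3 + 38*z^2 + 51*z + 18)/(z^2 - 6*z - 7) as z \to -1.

5/4

At z = -1 both the top and bottom vanish — a removable singularity. Factoring out (z + 1) from each leaves (5*z^2 + 33*z + 18)/(z - 7), which at z = -1 equals 5/4.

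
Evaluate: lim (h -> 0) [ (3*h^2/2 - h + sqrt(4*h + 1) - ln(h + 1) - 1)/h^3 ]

Substitution gives 0/0; apply L'Hôpital's rule 3 times.
After differentiating numerator and denominator 3 times the quotient is (24/(4*h + 1)^(5/2) - 2/(h + 1)^3)/(6); at h = 0 this is 11/3.

11/3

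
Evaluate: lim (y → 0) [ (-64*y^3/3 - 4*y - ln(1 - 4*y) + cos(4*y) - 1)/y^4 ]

Substitution gives 0/0; apply L'Hôpital's rule 4 times.
After differentiating numerator and denominator 4 times the quotient is (256*cos(4*y) + 1536/(4*y - 1)^4)/(24); at y = 0 this is 224/3.

224/3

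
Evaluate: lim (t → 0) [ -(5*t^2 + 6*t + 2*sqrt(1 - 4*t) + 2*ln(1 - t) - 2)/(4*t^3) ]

Substitution gives 0/0; apply L'Hôpital's rule 3 times.
After differentiating numerator and denominator 3 times the quotient is (4/(t - 1)^3 - 48/(1 - 4*t)^(5/2))/(-24); at t = 0 this is 13/6.

13/6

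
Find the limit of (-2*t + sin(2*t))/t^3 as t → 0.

Direct substitution gives 0/0.
Apply L'Hôpital: lim (2*cos(2*t) - 2)/(3*t^2), still 0/0.
Apply L'Hôpital: lim (-4*sin(2*t))/(6*t), still 0/0.
After 3 applications of L'Hôpital's rule the quotient is (-8*cos(2*t))/(6); substituting t = 0 gives -4/3.

-4/3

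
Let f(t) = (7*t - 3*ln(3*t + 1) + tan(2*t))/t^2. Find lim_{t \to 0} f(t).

Substitution gives 0/0 (the numerator vanishes to order 2).
Expand each term to order t^2: the coefficient of t^2 in -3·ln(1 + 3t) is 27/2 and in tan(2t) is 0.
Lower-order terms cancel with the polynomial part, so the numerator is (27/2)·t^2 + o(t^2), and the limit is (27/2)/(1) = 27/2.

27/2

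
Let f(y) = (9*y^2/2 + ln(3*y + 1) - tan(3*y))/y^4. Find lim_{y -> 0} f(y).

Substitution gives 0/0; apply L'Hôpital's rule 4 times.
After differentiating numerator and denominator 4 times the quotient is (648*tan(3*y)/cos(3*y)^2 - 1944*tan(3*y)/cos(3*y)^4 - 486/(3*y + 1)^4)/(24); at y = 0 this is -81/4.

-81/4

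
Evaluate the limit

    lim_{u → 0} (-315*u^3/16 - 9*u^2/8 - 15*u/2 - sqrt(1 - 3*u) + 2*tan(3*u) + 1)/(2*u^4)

405/256

Substitution gives 0/0; apply L'Hôpital's rule 4 times.
After differentiating numerator and denominator 4 times the quotient is (3888*tan(3*u)^3/cos(3*u)^2 + 2592*tan(3*u)/cos(3*u)^2 + 1215/(16*(1 - 3*u)^(7/2)))/(48); at u = 0 this is 405/256.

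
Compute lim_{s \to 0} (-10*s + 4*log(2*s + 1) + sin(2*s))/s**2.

Substitution gives 0/0; apply L'Hôpital's rule 2 times.
After differentiating numerator and denominator 2 times the quotient is (-4*sin(2*s) - 16/(2*s + 1)^2)/(2); at s = 0 this is -8.

-8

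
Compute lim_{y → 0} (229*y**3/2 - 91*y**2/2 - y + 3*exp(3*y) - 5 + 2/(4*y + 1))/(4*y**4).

4177/32

Substitution gives 0/0; apply L'Hôpital's rule 4 times.
After differentiating numerator and denominator 4 times the quotient is (243*e^(3*y) + 12288/(4*y + 1)^5)/(96); at y = 0 this is 4177/32.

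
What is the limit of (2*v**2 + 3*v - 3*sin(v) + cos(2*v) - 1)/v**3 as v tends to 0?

Substitution gives 0/0 (the numerator vanishes to order 3).
Expand each term to order v^3: the coefficient of v^3 in -3·sin(v) is 1/2 and in cos(2v) is 0.
Lower-order terms cancel with the polynomial part, so the numerator is (1/2)·v^3 + o(v^3), and the limit is (1/2)/(1) = 1/2.

1/2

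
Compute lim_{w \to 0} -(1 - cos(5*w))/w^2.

Substitution gives 0/0.
Use (1 − cos u)/u² → 1/2 with u = 5w: the limit is 5²/(2·(-1)) = -25/2.

-25/2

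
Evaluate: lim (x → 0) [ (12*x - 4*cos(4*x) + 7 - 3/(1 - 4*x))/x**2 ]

Substitution gives 0/0 (the numerator vanishes to order 2).
Expand each term to order x^2: the coefficient of x^2 in -4·cos(4x) is 32 and in -3·1/(1 - 4x) is -48.
Lower-order terms cancel with the polynomial part, so the numerator is (-16)·x^2 + o(x^2), and the limit is (-16)/(1) = -16.

-16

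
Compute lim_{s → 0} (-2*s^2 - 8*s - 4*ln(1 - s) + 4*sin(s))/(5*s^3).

2/15

Substitution gives 0/0 (the numerator vanishes to order 3).
Expand each term to order s^3: the coefficient of s^3 in -4·ln(1 - s) is 4/3 and in 4·sin(s) is -2/3.
Lower-order terms cancel with the polynomial part, so the numerator is (2/3)·s^3 + o(s^3), and the limit is (2/3)/(5) = 2/15.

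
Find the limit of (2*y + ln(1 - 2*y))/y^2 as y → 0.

-2

Direct substitution gives 0/0.
Apply L'Hôpital: lim (2 - 2/(1 - 2*y))/(2*y), still 0/0.
After 2 applications of L'Hôpital's rule the quotient is (-4/(1 - 2*y)^2)/(2); substituting y = 0 gives -2.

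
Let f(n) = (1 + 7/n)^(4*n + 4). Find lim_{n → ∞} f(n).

e^(28)

Write it as [(1 + 7/n)^n]^(4) · (1 + 7/n)^(4). The bracketed term tends to e^(7) and the second factor to 1, so the limit is e^(28).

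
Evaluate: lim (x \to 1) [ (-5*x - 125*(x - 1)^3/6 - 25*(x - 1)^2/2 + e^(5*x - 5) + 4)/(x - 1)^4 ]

625/24

Direct substitution gives 0/0.
Apply L'Hôpital: lim (-25*x - 125*(x - 1)^2/2 + 5*e^(5*x - 5) + 20)/(4*(x - 1)^3), still 0/0.
Apply L'Hôpital: lim (-125*x + 25*e^(5*x - 5) + 100)/(12*(x - 1)^2), still 0/0.
Apply L'Hôpital: lim (125*e^(5*x - 5) - 125)/(24*x - 24), still 0/0.
After 4 applications of L'Hôpital's rule the quotient is (625*e^(5*x - 5))/(24); substituting x = 1 gives 625/24.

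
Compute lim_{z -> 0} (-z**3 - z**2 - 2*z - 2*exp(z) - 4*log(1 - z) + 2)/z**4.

Substitution gives 0/0; apply L'Hôpital's rule 4 times.
After differentiating numerator and denominator 4 times the quotient is (-2*e^(z) + 24/(z - 1)^4)/(24); at z = 0 this is 11/12.

11/12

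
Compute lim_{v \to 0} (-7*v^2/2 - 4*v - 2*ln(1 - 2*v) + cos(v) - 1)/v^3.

16/3

Substitution gives 0/0; apply L'Hôpital's rule 3 times.
After differentiating numerator and denominator 3 times the quotient is (sin(v) - 32/(2*v - 1)^3)/(6); at v = 0 this is 16/3.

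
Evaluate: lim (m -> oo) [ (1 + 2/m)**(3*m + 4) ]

The base → 1 and the exponent → ∞: a 1^∞ form.
Take logarithms: (3m + 4)·ln(1 + 2/m). Since ln(1+u) ~ u for small u, this behaves like (3m)·(2/m) → 6.
So the limit is e^(6).

e^(6)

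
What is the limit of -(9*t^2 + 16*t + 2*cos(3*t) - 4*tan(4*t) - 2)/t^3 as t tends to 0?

256/3

Substitution gives 0/0 (the numerator vanishes to order 3).
Expand each term to order t^3: the coefficient of t^3 in -4·tan(4t) is -256/3 and in 2·cos(3t) is 0.
Lower-order terms cancel with the polynomial part, so the numerator is (-256/3)·t^3 + o(t^3), and the limit is (-256/3)/(-1) = 256/3.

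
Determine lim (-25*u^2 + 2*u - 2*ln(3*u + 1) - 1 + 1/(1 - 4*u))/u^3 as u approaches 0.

Substitution gives 0/0 (the numerator vanishes to order 3).
Expand each term to order u^3: the coefficient of u^3 in -2·ln(1 + 3u) is -18 and in 1/(1 - 4u) is 64.
Lower-order terms cancel with the polynomial part, so the numerator is (46)·u^3 + o(u^3), and the limit is (46)/(1) = 46.

46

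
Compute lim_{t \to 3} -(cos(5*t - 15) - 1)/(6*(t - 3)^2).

25/12

Direct substitution gives 0/0.
Apply L'Hôpital: lim (-5*sin(5*t - 15))/(36 - 12*t), still 0/0.
After 2 applications of L'Hôpital's rule the quotient is (-25*cos(5*t - 15))/(-12); substituting t = 3 gives 25/12.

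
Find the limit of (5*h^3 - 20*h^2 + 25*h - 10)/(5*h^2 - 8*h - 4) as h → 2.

5/12

Since h = 2 makes numerator and denominator zero, (h - 2) divides both.
Cancelling it gives (5*h^2 - 10*h + 5)/(5*h + 2); now plug in h = 2 to get 5/12.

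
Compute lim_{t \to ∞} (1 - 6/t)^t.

Write it as [(1 - 6/t)^t]^(1) · (1 - 6/t)^(0). The bracketed term tends to e^(-6) and the second factor to 1, so the limit is e^(-6).

e^(-6)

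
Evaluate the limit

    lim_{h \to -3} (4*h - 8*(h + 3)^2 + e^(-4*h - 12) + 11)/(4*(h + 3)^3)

Direct substitution gives 0/0.
Apply L'Hôpital: lim (-16*h - 4*e^(-4*h - 12) - 44)/(12*(h + 3)^2), still 0/0.
Apply L'Hôpital: lim (16*e^(-4*h - 12) - 16)/(24*h + 72), still 0/0.
After 3 applications of L'Hôpital's rule the quotient is (-64*e^(-4*h - 12))/(24); substituting h = -3 gives -8/3.

-8/3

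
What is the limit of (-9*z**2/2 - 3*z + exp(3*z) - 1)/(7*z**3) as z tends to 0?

9/14

Direct substitution gives 0/0.
Apply L'Hôpital: lim (-9*z + 3*e^(3*z) - 3)/(21*z^2), still 0/0.
Apply L'Hôpital: lim (9*e^(3*z) - 9)/(42*z), still 0/0.
After 3 applications of L'Hôpital's rule the quotient is (27*e^(3*z))/(42); substituting z = 0 gives 9/14.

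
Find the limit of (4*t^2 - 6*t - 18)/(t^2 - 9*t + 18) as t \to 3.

At t = 3 both the top and bottom vanish — a removable singularity. Factoring out (t - 3) from each leaves (4*t + 6)/(t - 6), which at t = 3 equals -6.

-6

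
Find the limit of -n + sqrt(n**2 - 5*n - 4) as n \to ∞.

-5/2

This has the form ∞ − ∞. Multiply and divide by the conjugate √(n^2 - 5*n - 4) + n.
That gives (-5n - 4) / (√(n^2 - 5*n - 4) + n).
Divide numerator and denominator by n: the limit is -5/(2·1) = -5/2.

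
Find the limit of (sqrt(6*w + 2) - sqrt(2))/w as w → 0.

3*√(2)/2

A 0/0 form; rationalise with √(2 + 6w) + √2. This collapses the numerator to 6w, leaving 6/(√(2 + 6w) + √2) → 6/(2√2) = 3*√(2)/2.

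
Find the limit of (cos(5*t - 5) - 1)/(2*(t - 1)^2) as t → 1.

-25/4

Direct substitution gives 0/0.
Apply L'Hôpital: lim (-5*sin(5*t - 5))/(4*t - 4), still 0/0.
After 2 applications of L'Hôpital's rule the quotient is (-25*cos(5*t - 5))/(4); substituting t = 1 gives -25/4.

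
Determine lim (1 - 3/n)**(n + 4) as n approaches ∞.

The base → 1 and the exponent → ∞: a 1^∞ form.
Take logarithms: (n + 4)·ln(1 - 3/n). Since ln(1+u) ~ u for small u, this behaves like (n)·(-3/n) → -3.
So the limit is e^(-3).

e^(-3)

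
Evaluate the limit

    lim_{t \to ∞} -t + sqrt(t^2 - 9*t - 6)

-9/2

This has the form ∞ − ∞. Multiply and divide by the conjugate √(t^2 - 9*t - 6) + t.
That gives (-9t - 6) / (√(t^2 - 9*t - 6) + t).
Divide numerator and denominator by t: the limit is -9/(2·1) = -9/2.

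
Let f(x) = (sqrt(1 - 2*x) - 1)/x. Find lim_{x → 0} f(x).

A 0/0 form; rationalise with √(1 - 2x) + √1. This collapses the numerator to -2x, leaving -2/(√(1 - 2x) + √1) → -2/(2√1) = -1.

-1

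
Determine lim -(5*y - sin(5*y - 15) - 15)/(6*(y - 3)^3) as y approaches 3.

-125/36

Direct substitution gives 0/0.
Apply L'Hôpital: lim (5 - 5*cos(5*y - 15))/(-18*(y - 3)^2), still 0/0.
Apply L'Hôpital: lim (25*sin(5*y - 15))/(108 - 36*y), still 0/0.
After 3 applications of L'Hôpital's rule the quotient is (125*cos(5*y - 15))/(-36); substituting y = 3 gives -125/36.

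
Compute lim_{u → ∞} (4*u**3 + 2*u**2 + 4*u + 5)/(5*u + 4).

∞

The numerator has higher degree (3 > 1); the quotient behaves like (4/(5))·u^2 for large |u|.
As u → +∞ this diverges to ∞.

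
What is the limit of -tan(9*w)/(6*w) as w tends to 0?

-3/2

Substitution gives 0/0.
Since tan(u)/u → 1 as u → 0, tan(9w)/(9w) → 1 and the limit is 9/(-6) = -3/2.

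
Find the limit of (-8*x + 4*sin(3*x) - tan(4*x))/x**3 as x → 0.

Substitution gives 0/0; apply L'Hôpital's rule 3 times.
After differentiating numerator and denominator 3 times the quotient is (-108*cos(3*x) - 384*tan(4*x)^4 - 512*tan(4*x)^2 - 128)/(6); at x = 0 this is -118/3.

-118/3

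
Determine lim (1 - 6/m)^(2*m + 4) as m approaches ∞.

Write it as [(1 - 6/m)^m]^(2) · (1 - 6/m)^(4). The bracketed term tends to e^(-6) and the second factor to 1, so the limit is e^(-12).

e^(-12)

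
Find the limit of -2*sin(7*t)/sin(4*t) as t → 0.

Substitution gives 0/0.
Divide numerator and denominator by t: sin(7t)/t → 7 and sin(4t)/t → 4, so the limit is -2·7/4 = -7/2.

-7/2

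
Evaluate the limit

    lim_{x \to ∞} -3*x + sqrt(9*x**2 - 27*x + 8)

This has the form ∞ − ∞. Multiply and divide by the conjugate √(9*x^2 - 27*x + 8) + 3x.
That gives (-27x + 8) / (√(9*x^2 - 27*x + 8) + 3x).
Divide numerator and denominator by x: the limit is -27/(2·3) = -9/2.

-9/2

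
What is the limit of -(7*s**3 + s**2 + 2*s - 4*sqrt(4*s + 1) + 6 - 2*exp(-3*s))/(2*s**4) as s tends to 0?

Substitution gives 0/0 (the numerator vanishes to order 4).
Expand each term to order s^4: the coefficient of s^4 in -2·e^(-3s) is -27/4 and in -4·√(1 + 4s) is 40.
Lower-order terms cancel with the polynomial part, so the numerator is (133/4)·s^4 + o(s^4), and the limit is (133/4)/(-2) = -133/8.

-133/8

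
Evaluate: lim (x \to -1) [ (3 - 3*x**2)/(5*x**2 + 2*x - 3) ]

-3/4

Since x = -1 makes numerator and denominator zero, (x + 1) divides both.
Cancelling it gives (3 - 3*x)/(5*x - 3); now plug in x = -1 to get -3/4.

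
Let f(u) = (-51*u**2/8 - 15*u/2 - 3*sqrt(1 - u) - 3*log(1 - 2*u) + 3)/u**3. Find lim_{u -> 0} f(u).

Substitution gives 0/0 (the numerator vanishes to order 3).
Expand each term to order u^3: the coefficient of u^3 in -3·ln(1 - 2u) is 8 and in -3·√(1 - u) is 3/16.
Lower-order terms cancel with the polynomial part, so the numerator is (131/16)·u^3 + o(u^3), and the limit is (131/16)/(1) = 131/16.

131/16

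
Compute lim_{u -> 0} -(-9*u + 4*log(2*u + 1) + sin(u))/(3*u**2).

8/3

Substitution gives 0/0 (the numerator vanishes to order 2).
Expand each term to order u^2: the coefficient of u^2 in sin(u) is 0 and in 4·ln(1 + 2u) is -8.
Lower-order terms cancel with the polynomial part, so the numerator is (-8)·u^2 + o(u^2), and the limit is (-8)/(-3) = 8/3.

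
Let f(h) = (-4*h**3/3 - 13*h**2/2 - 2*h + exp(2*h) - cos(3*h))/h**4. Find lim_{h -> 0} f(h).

-65/24

Substitution gives 0/0 (the numerator vanishes to order 4).
Expand each term to order h^4: the coefficient of h^4 in −cos(3h) is -27/8 and in e^(2h) is 2/3.
Lower-order terms cancel with the polynomial part, so the numerator is (-65/24)·h^4 + o(h^4), and the limit is (-65/24)/(1) = -65/24.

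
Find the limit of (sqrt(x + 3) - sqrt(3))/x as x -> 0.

√(3)/6

A 0/0 form; rationalise with √(3 + x) + √3. This collapses the numerator to x, leaving 1/(√(3 + x) + √3) → 1/(2√3) = √(3)/6.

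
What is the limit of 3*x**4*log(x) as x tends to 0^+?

This is a 0·(−∞) form. Rewrite as 3·ln(x) / x^(−4) and apply L'Hôpital:
the derivative quotient is 3·(1/x) / (−4·x^(−5)) = (-3/4)·x^4 → 0.

0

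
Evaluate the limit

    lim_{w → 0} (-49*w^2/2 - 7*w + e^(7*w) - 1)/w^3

343/6

Direct substitution gives 0/0.
Apply L'Hôpital: lim (-49*w + 7*e^(7*w) - 7)/(3*w^2), still 0/0.
Apply L'Hôpital: lim (49*e^(7*w) - 49)/(6*w), still 0/0.
After 3 applications of L'Hôpital's rule the quotient is (343*e^(7*w))/(6); substituting w = 0 gives 343/6.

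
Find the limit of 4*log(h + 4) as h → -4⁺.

As h → -4⁺, h + 4 → 0⁺ and ln(h + 4) → −∞.
Multiplying by 4 gives -∞.

-∞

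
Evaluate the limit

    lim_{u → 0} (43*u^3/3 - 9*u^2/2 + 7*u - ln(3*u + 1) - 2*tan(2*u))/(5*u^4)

81/20

Substitution gives 0/0 (the numerator vanishes to order 4).
Expand each term to order u^4: the coefficient of u^4 in −ln(1 + 3u) is 81/4 and in -2·tan(2u) is 0.
Lower-order terms cancel with the polynomial part, so the numerator is (81/4)·u^4 + o(u^4), and the limit is (81/4)/(5) = 81/20.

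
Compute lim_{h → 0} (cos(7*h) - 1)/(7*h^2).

Direct substitution gives 0/0.
Apply L'Hôpital: lim (-7*sin(7*h))/(14*h), still 0/0.
After 2 applications of L'Hôpital's rule the quotient is (-49*cos(7*h))/(14); substituting h = 0 gives -7/2.

-7/2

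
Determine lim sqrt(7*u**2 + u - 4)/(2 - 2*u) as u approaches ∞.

For large |u|, √(7*u^2 + u - 4) ≈ √7·|u| and the denominator ≈ -2u.
Since u → +∞, |u| = u, giving √7/(-2) = -√(7)/2.

-√(7)/2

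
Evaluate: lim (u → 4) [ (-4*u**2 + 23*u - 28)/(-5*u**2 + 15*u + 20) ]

Direct substitution gives 0/0, so factor. Both numerator and denominator have (u - 4) as a factor.
After cancelling, the expression reduces to (7 - 4*u)/(-5*u - 5).
Substituting u = 4 gives 9/25.

9/25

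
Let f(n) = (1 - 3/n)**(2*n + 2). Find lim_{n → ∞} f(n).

e^(-6)

The base → 1 and the exponent → ∞: a 1^∞ form.
Take logarithms: (2n + 2)·ln(1 - 3/n). Since ln(1+u) ~ u for small u, this behaves like (2n)·(-3/n) → -6.
So the limit is e^(-6).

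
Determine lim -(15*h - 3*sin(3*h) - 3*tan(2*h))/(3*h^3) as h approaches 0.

-11/6

Substitution gives 0/0; apply L'Hôpital's rule 3 times.
After differentiating numerator and denominator 3 times the quotient is (81*cos(3*h) - 144*tan(2*h)^4 - 192*tan(2*h)^2 - 48)/(-18); at h = 0 this is -11/6.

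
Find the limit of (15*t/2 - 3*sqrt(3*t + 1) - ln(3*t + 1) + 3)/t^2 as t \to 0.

Substitution gives 0/0 (the numerator vanishes to order 2).
Expand each term to order t^2: the coefficient of t^2 in −ln(1 + 3t) is 9/2 and in -3·√(1 + 3t) is 27/8.
Lower-order terms cancel with the polynomial part, so the numerator is (63/8)·t^2 + o(t^2), and the limit is (63/8)/(1) = 63/8.

63/8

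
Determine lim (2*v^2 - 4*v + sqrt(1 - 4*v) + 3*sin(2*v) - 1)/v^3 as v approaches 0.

-8

Substitution gives 0/0 (the numerator vanishes to order 3).
Expand each term to order v^3: the coefficient of v^3 in √(1 - 4v) is -4 and in 3·sin(2v) is -4.
Lower-order terms cancel with the polynomial part, so the numerator is (-8)·v^3 + o(v^3), and the limit is (-8)/(1) = -8.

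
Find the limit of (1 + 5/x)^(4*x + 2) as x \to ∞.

e^(20)

Write it as [(1 + 5/x)^x]^(4) · (1 + 5/x)^(2). The bracketed term tends to e^(5) and the second factor to 1, so the limit is e^(20).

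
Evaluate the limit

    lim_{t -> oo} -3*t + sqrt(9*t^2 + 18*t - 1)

3

An ∞ − ∞ form. Rationalising with the conjugate, the difference becomes (18t - 1) / (√(9*t^2 + 18*t - 1) + 3t).
For large t the denominator behaves like 2·3t, so the quotient tends to 18/6 = 3.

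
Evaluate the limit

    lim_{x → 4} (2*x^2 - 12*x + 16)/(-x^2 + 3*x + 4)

At x = 4 both the top and bottom vanish — a removable singularity. Factoring out (x - 4) from each leaves (2*x - 4)/(-x - 1), which at x = 4 equals -4/5.

-4/5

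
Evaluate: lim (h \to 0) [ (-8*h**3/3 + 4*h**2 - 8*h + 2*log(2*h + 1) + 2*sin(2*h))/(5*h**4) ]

Substitution gives 0/0; apply L'Hôpital's rule 4 times.
After differentiating numerator and denominator 4 times the quotient is (32*sin(2*h) - 192/(2*h + 1)^4)/(120); at h = 0 this is -8/5.

-8/5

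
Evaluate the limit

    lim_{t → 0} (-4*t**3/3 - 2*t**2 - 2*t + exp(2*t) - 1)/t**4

2/3

Direct substitution gives 0/0.
Apply L'Hôpital: lim (-4*t^2 - 4*t + 2*e^(2*t) - 2)/(4*t^3), still 0/0.
Apply L'Hôpital: lim (-8*t + 4*e^(2*t) - 4)/(12*t^2), still 0/0.
Apply L'Hôpital: lim (8*e^(2*t) - 8)/(24*t), still 0/0.
After 4 applications of L'Hôpital's rule the quotient is (16*e^(2*t))/(24); substituting t = 0 gives 2/3.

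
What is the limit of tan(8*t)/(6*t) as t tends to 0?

4/3

Substitution gives 0/0.
Since tan(u)/u → 1 as u → 0, tan(8t)/(8t) → 1 and the limit is 8/6 = 4/3.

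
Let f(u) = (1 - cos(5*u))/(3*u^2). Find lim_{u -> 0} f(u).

25/6

Substitution gives 0/0.
Use (1 − cos θ)/θ² → 1/2 with θ = 5u: the limit is 5²/(2·3) = 25/6.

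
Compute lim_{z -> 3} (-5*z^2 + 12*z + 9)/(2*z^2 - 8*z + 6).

-9/2

Direct substitution gives 0/0, so factor. Both numerator and denominator have (z - 3) as a factor.
After cancelling, the expression reduces to (-5*z - 3)/(2*z - 2).
Substituting z = 3 gives -9/2.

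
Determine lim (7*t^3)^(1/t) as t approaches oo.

Base → ∞ and exponent → 0: an ∞^0 form.
Take logs: (1/t)·ln(7·t^3) = (ln 7 + 3·ln t)/t → 0.
So the limit is e^0 = 1.

1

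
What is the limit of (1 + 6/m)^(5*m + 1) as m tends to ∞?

Write it as [(1 + 6/m)^m]^(5) · (1 + 6/m)^(1). The bracketed term tends to e^(6) and the second factor to 1, so the limit is e^(30).

e^(30)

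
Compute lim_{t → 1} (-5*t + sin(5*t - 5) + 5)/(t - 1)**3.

Direct substitution gives 0/0.
Apply L'Hôpital: lim (5*cos(5*t - 5) - 5)/(3*(t - 1)^2), still 0/0.
Apply L'Hôpital: lim (-25*sin(5*t - 5))/(6*t - 6), still 0/0.
After 3 applications of L'Hôpital's rule the quotient is (-125*cos(5*t - 5))/(6); substituting t = 1 gives -125/6.

-125/6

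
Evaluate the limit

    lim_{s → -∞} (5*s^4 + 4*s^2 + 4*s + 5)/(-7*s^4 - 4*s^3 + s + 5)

-5/7

Numerator and denominator both have degree 4.
Dividing every term by s^4, all lower-order terms vanish and the limit is the ratio of leading coefficients, 5/(-7) = -5/7.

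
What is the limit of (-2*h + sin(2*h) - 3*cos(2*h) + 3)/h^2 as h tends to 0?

6

Substitution gives 0/0 (the numerator vanishes to order 2).
Expand each term to order h^2: the coefficient of h^2 in sin(2h) is 0 and in -3·cos(2h) is 6.
Lower-order terms cancel with the polynomial part, so the numerator is (6)·h^2 + o(h^2), and the limit is (6)/(1) = 6.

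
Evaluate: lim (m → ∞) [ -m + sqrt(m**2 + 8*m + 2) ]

4

This has the form ∞ − ∞. Multiply and divide by the conjugate √(m^2 + 8*m + 2) + m.
That gives (8m + 2) / (√(m^2 + 8*m + 2) + m).
Divide numerator and denominator by m: the limit is 8/(2·1) = 4.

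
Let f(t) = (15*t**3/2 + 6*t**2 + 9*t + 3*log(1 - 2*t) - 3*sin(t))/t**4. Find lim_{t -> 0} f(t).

Substitution gives 0/0 (the numerator vanishes to order 4).
Expand each term to order t^4: the coefficient of t^4 in 3·ln(1 - 2t) is -12 and in -3·sin(t) is 0.
Lower-order terms cancel with the polynomial part, so the numerator is (-12)·t^4 + o(t^4), and the limit is (-12)/(1) = -12.

-12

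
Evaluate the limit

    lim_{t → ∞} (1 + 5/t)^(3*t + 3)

Let L be the limit and take ln: ln L = lim (3t + 3)·ln(1 + 5/t) = lim (3t + 3)·(5/t + O(1/t²)) = 15.
Hence L = e^(15).

e^(15)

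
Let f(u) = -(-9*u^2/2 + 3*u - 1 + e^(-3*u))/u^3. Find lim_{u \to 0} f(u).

Direct substitution gives 0/0.
Apply L'Hôpital: lim (-9*u + 3 - 3*e^(-3*u))/(-3*u^2), still 0/0.
Apply L'Hôpital: lim (-9 + 9*e^(-3*u))/(-6*u), still 0/0.
After 3 applications of L'Hôpital's rule the quotient is (-27*e^(-3*u))/(-6); substituting u = 0 gives 9/2.

9/2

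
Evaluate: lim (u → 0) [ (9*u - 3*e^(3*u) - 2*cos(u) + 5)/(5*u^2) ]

-5/2

Substitution gives 0/0; apply L'Hôpital's rule 2 times.
After differentiating numerator and denominator 2 times the quotient is (-27*e^(3*u) + 2*cos(u))/(10); at u = 0 this is -5/2.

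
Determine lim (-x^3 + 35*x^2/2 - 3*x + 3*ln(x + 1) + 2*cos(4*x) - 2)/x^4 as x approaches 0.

247/12

Substitution gives 0/0 (the numerator vanishes to order 4).
Expand each term to order x^4: the coefficient of x^4 in 3·ln(1 + x) is -3/4 and in 2·cos(4x) is 64/3.
Lower-order terms cancel with the polynomial part, so the numerator is (247/12)·x^4 + o(x^4), and the limit is (247/12)/(1) = 247/12.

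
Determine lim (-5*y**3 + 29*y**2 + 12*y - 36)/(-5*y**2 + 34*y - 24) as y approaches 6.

90/13

Since y = 6 makes numerator and denominator zero, (y - 6) divides both.
Cancelling it gives (-5*y^2 - y + 6)/(4 - 5*y); now plug in y = 6 to get 90/13.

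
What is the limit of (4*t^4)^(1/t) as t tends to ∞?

Base → ∞ and exponent → 0: an ∞^0 form.
Take logs: (1/t)·ln(4·t^4) = (ln 4 + 4·ln t)/t → 0.
So the limit is e^0 = 1.

1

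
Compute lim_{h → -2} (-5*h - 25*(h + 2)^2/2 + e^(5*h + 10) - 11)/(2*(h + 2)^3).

125/12

Direct substitution gives 0/0.
Apply L'Hôpital: lim (-25*h + 5*e^(5*h + 10) - 55)/(6*(h + 2)^2), still 0/0.
Apply L'Hôpital: lim (25*e^(5*h + 10) - 25)/(12*h + 24), still 0/0.
After 3 applications of L'Hôpital's rule the quotient is (125*e^(5*h + 10))/(12); substituting h = -2 gives 125/12.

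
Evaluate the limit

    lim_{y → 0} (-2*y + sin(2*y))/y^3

Direct substitution gives 0/0.
Apply L'Hôpital: lim (2*cos(2*y) - 2)/(3*y^2), still 0/0.
Apply L'Hôpital: lim (-4*sin(2*y))/(6*y), still 0/0.
After 3 applications of L'Hôpital's rule the quotient is (-8*cos(2*y))/(6); substituting y = 0 gives -4/3.

-4/3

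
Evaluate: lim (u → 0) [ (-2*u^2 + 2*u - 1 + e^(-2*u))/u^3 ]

-4/3

Direct substitution gives 0/0.
Apply L'Hôpital: lim (-4*u + 2 - 2*e^(-2*u))/(3*u^2), still 0/0.
Apply L'Hôpital: lim (-4 + 4*e^(-2*u))/(6*u), still 0/0.
After 3 applications of L'Hôpital's rule the quotient is (-8*e^(-2*u))/(6); substituting u = 0 gives -4/3.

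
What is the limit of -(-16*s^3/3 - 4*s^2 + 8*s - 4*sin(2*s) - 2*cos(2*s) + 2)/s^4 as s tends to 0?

Substitution gives 0/0 (the numerator vanishes to order 4).
Expand each term to order s^4: the coefficient of s^4 in -4·sin(2s) is 0 and in -2·cos(2s) is -4/3.
Lower-order terms cancel with the polynomial part, so the numerator is (-4/3)·s^4 + o(s^4), and the limit is (-4/3)/(-1) = 4/3.

4/3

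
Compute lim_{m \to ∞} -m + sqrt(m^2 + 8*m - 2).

4

An ∞ − ∞ form. Rationalising with the conjugate, the difference becomes (8m - 2) / (√(m^2 + 8*m - 2) + m).
For large m the denominator behaves like 2·m, so the quotient tends to 8/2 = 4.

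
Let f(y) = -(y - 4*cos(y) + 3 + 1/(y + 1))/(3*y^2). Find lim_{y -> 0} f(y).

-1

Substitution gives 0/0; apply L'Hôpital's rule 2 times.
After differentiating numerator and denominator 2 times the quotient is (4*cos(y) + 2/(y + 1)^3)/(-6); at y = 0 this is -1.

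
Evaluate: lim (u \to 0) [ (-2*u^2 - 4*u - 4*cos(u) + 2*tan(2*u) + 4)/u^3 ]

16/3

Substitution gives 0/0; apply L'Hôpital's rule 3 times.
After differentiating numerator and denominator 3 times the quotient is (-4*sin(u) + 96*tan(2*u)^4 + 128*tan(2*u)^2 + 32)/(6); at u = 0 this is 16/3.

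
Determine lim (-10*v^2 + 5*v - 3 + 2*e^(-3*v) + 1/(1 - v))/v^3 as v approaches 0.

Substitution gives 0/0; apply L'Hôpital's rule 3 times.
After differentiating numerator and denominator 3 times the quotient is (-54*e^(-3*v) + 6/(v - 1)^4)/(6); at v = 0 this is -8.

-8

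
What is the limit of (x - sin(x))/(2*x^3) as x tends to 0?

Direct substitution gives 0/0.
Apply L'Hôpital: lim (1 - cos(x))/(6*x^2), still 0/0.
Apply L'Hôpital: lim (sin(x))/(12*x), still 0/0.
After 3 applications of L'Hôpital's rule the quotient is (cos(x))/(12); substituting x = 0 gives 1/12.

1/12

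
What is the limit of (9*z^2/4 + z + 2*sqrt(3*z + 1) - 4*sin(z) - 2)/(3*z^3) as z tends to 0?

Substitution gives 0/0; apply L'Hôpital's rule 3 times.
After differentiating numerator and denominator 3 times the quotient is (4*cos(z) + 81/(4*(3*z + 1)^(5/2)))/(18); at z = 0 this is 97/72.

97/72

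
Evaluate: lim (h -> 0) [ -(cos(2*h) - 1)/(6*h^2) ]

Direct substitution gives 0/0.
Apply L'Hôpital: lim (-2*sin(2*h))/(-12*h), still 0/0.
After 2 applications of L'Hôpital's rule the quotient is (-4*cos(2*h))/(-12); substituting h = 0 gives 1/3.

1/3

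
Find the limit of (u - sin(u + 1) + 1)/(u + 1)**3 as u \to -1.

Direct substitution gives 0/0.
Apply L'Hôpital: lim (1 - cos(u + 1))/(3*(u + 1)^2), still 0/0.
Apply L'Hôpital: lim (sin(u + 1))/(6*u + 6), still 0/0.
After 3 applications of L'Hôpital's rule the quotient is (cos(u + 1))/(6); substituting u = -1 gives 1/6.

1/6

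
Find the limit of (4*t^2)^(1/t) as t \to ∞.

1

Base → ∞ and exponent → 0: an ∞^0 form.
Take logs: (1/t)·ln(4·t^2) = (ln 4 + 2·ln t)/t → 0.
So the limit is e^0 = 1.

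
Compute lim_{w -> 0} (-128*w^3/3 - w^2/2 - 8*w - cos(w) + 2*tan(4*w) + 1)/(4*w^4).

-1/96

Substitution gives 0/0; apply L'Hôpital's rule 4 times.
After differentiating numerator and denominator 4 times the quotient is (-cos(w) + 12288*tan(4*w)^5 + 20480*tan(4*w)^3 + 8192*tan(4*w))/(96); at w = 0 this is -1/96.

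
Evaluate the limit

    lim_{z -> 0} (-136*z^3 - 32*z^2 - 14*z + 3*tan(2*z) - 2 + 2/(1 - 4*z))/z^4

Substitution gives 0/0 (the numerator vanishes to order 4).
Expand each term to order z^4: the coefficient of z^4 in 3·tan(2z) is 0 and in 2·1/(1 - 4z) is 512.
Lower-order terms cancel with the polynomial part, so the numerator is (512)·z^4 + o(z^4), and the limit is (512)/(1) = 512.

512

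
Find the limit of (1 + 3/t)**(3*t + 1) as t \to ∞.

Let L be the limit and take ln: ln L = lim (3t + 1)·ln(1 + 3/t) = lim (3t + 1)·(3/t + O(1/t²)) = 9.
Hence L = e^(9).

e^(9)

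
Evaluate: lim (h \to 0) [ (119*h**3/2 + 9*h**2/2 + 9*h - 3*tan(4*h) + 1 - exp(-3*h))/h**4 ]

Substitution gives 0/0 (the numerator vanishes to order 4).
Expand each term to order h^4: the coefficient of h^4 in -3·tan(4h) is 0 and in −e^(-3h) is -27/8.
Lower-order terms cancel with the polynomial part, so the numerator is (-27/8)·h^4 + o(h^4), and the limit is (-27/8)/(1) = -27/8.

-27/8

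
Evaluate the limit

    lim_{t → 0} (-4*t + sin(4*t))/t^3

-32/3

Direct substitution gives 0/0.
Apply L'Hôpital: lim (4*cos(4*t) - 4)/(3*t^2), still 0/0.
Apply L'Hôpital: lim (-16*sin(4*t))/(6*t), still 0/0.
After 3 applications of L'Hôpital's rule the quotient is (-64*cos(4*t))/(6); substituting t = 0 gives -32/3.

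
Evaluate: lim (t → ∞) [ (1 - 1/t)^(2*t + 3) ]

e^(-2)

Let L be the limit and take ln: ln L = lim (2t + 3)·ln(1 - 1/t) = lim (2t + 3)·(-1/t + O(1/t²)) = -2.
Hence L = e^(-2).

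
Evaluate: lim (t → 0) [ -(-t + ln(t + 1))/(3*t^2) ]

1/6

Direct substitution gives 0/0.
Apply L'Hôpital: lim (-1 + 1/(t + 1))/(-6*t), still 0/0.
After 2 applications of L'Hôpital's rule the quotient is (-1/(t + 1)^2)/(-6); substituting t = 0 gives 1/6.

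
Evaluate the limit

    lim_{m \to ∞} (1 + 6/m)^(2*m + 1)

e^(12)

Let L be the limit and take ln: ln L = lim (2m + 1)·ln(1 + 6/m) = lim (2m + 1)·(6/m + O(1/m²)) = 12.
Hence L = e^(12).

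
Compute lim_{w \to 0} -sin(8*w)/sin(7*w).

-8/7

Substitution gives 0/0.
Divide numerator and denominator by w: sin(8w)/w → 8 and sin(7w)/w → 7, so the limit is -1·8/7 = -8/7.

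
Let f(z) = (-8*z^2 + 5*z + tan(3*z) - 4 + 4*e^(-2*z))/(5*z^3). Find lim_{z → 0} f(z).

Substitution gives 0/0; apply L'Hôpital's rule 3 times.
After differentiating numerator and denominator 3 times the quotient is (2*(27*(3*tan(3*z)^2 + 1)*e^(2*z)/cos(3*z)^2 - 16)*e^(-2*z))/(30); at z = 0 this is 11/15.

11/15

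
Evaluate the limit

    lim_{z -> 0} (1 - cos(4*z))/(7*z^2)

8/7

Substitution gives 0/0.
Use (1 − cos u)/u² → 1/2 with u = 4z: the limit is 4²/(2·7) = 8/7.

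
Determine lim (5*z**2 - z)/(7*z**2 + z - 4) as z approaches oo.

Numerator and denominator both have degree 2.
Dividing every term by z^2, all lower-order terms vanish and the limit is the ratio of leading coefficients, 5/(7) = 5/7.

5/7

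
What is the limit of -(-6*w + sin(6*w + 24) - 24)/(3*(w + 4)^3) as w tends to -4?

12

Direct substitution gives 0/0.
Apply L'Hôpital: lim (6*cos(6*w + 24) - 6)/(-9*(w + 4)^2), still 0/0.
Apply L'Hôpital: lim (-36*sin(6*w + 24))/(-18*w - 72), still 0/0.
After 3 applications of L'Hôpital's rule the quotient is (-216*cos(6*w + 24))/(-18); substituting w = -4 gives 12.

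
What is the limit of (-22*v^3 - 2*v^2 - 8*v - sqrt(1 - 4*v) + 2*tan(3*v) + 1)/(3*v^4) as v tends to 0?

10/3

Substitution gives 0/0; apply L'Hôpital's rule 4 times.
After differentiating numerator and denominator 4 times the quotient is (3888*tan(3*v)^3/cos(3*v)^2 + 2592*tan(3*v)/cos(3*v)^2 + 240/(1 - 4*v)^(7/2))/(72); at v = 0 this is 10/3.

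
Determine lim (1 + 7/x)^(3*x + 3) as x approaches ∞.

Let L be the limit and take ln: ln L = lim (3x + 3)·ln(1 + 7/x) = lim (3x + 3)·(7/x + O(1/x²)) = 21.
Hence L = e^(21).

e^(21)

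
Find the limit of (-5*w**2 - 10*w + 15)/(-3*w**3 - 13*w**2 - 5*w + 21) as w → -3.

At w = -3 both the top and bottom vanish — a removable singularity. Factoring out (w + 3) from each leaves (5 - 5*w)/(-3*w^2 - 4*w + 7), which at w = -3 equals -5/2.

-5/2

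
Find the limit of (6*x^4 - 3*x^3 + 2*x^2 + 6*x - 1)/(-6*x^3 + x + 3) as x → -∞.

∞

The numerator has higher degree (4 > 3); the quotient behaves like (6/(-6))·x^1 for large |x|.
As x → −∞ this diverges to ∞.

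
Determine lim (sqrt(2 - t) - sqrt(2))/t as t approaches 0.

Substitution gives 0/0. Multiply numerator and denominator by the conjugate √(2 - t) + √2.
The numerator becomes (2 - t) − 2 = -t, so the expression simplifies to -1/(√(2 - t) + √2).
Letting t → 0 gives -1/(2√2) = -√(2)/4.

-√(2)/4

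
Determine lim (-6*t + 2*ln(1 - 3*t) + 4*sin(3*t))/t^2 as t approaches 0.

Substitution gives 0/0; apply L'Hôpital's rule 2 times.
After differentiating numerator and denominator 2 times the quotient is (-36*sin(3*t) - 18/(3*t - 1)^2)/(2); at t = 0 this is -9.

-9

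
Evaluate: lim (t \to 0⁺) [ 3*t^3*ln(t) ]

This is a 0·(−∞) form. Rewrite as 3·ln(t) / t^(−3) and apply L'Hôpital:
the derivative quotient is 3·(1/t) / (−3·t^(−4)) = (-3/3)·t^3 → 0.

0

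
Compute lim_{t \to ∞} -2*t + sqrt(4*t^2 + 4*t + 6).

1

This has the form ∞ − ∞. Multiply and divide by the conjugate √(4*t^2 + 4*t + 6) + 2t.
That gives (4t + 6) / (√(4*t^2 + 4*t + 6) + 2t).
Divide numerator and denominator by t: the limit is 4/(2·2) = 1.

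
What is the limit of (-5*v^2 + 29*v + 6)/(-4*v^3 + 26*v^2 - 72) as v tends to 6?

Direct substitution gives 0/0, so factor. Both numerator and denominator have (v - 6) as a factor.
After cancelling, the expression reduces to (-5*v - 1)/(-4*v^2 + 2*v + 12).
Substituting v = 6 gives 31/120.

31/120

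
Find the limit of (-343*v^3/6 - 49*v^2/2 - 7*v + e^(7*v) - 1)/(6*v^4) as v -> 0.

Direct substitution gives 0/0.
Apply L'Hôpital: lim (-343*v^2/2 - 49*v + 7*e^(7*v) - 7)/(24*v^3), still 0/0.
Apply L'Hôpital: lim (-343*v + 49*e^(7*v) - 49)/(72*v^2), still 0/0.
Apply L'Hôpital: lim (343*e^(7*v) - 343)/(144*v), still 0/0.
After 4 applications of L'Hôpital's rule the quotient is (2401*e^(7*v))/(144); substituting v = 0 gives 2401/144.

2401/144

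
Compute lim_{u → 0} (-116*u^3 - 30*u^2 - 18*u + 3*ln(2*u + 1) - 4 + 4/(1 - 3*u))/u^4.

312

Substitution gives 0/0; apply L'Hôpital's rule 4 times.
After differentiating numerator and denominator 4 times the quotient is (-7776/(3*u - 1)^5 - 288/(2*u + 1)^4)/(24); at u = 0 this is 312.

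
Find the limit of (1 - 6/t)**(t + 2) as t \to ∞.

e^(-6)

The base → 1 and the exponent → ∞: a 1^∞ form.
Take logarithms: (t + 2)·ln(1 - 6/t). Since ln(1+u) ~ u for small u, this behaves like (t)·(-6/t) → -6.
So the limit is e^(-6).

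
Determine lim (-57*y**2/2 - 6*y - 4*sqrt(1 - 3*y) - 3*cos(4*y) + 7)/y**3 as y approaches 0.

27/4

Substitution gives 0/0 (the numerator vanishes to order 3).
Expand each term to order y^3: the coefficient of y^3 in -4·√(1 - 3y) is 27/4 and in -3·cos(4y) is 0.
Lower-order terms cancel with the polynomial part, so the numerator is (27/4)·y^3 + o(y^3), and the limit is (27/4)/(1) = 27/4.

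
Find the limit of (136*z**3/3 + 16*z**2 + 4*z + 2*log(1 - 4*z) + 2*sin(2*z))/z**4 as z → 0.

Substitution gives 0/0; apply L'Hôpital's rule 4 times.
After differentiating numerator and denominator 4 times the quotient is (32*sin(2*z) - 3072/(4*z - 1)^4)/(24); at z = 0 this is -128.

-128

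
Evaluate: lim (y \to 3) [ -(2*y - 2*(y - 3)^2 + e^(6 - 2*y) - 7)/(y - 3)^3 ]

4/3

Direct substitution gives 0/0.
Apply L'Hôpital: lim (-4*y - 2*e^(6 - 2*y) + 14)/(-3*(y - 3)^2), still 0/0.
Apply L'Hôpital: lim (4*e^(6 - 2*y) - 4)/(18 - 6*y), still 0/0.
After 3 applications of L'Hôpital's rule the quotient is (-8*e^(6 - 2*y))/(-6); substituting y = 3 gives 4/3.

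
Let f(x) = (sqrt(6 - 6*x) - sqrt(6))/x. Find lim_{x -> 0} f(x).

A 0/0 form; rationalise with √(6 - 6x) + √6. This collapses the numerator to -6x, leaving -6/(√(6 - 6x) + √6) → -6/(2√6) = -√(6)/2.

-√(6)/2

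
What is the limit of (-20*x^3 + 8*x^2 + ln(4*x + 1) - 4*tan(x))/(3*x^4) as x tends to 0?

Substitution gives 0/0 (the numerator vanishes to order 4).
Expand each term to order x^4: the coefficient of x^4 in -4·tan(x) is 0 and in ln(1 + 4x) is -64.
Lower-order terms cancel with the polynomial part, so the numerator is (-64)·x^4 + o(x^4), and the limit is (-64)/(3) = -64/3.

-64/3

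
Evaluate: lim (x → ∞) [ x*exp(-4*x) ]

Write as x^1/e^{4x}, an ∞/∞ form.
Exponential growth dominates any polynomial, so repeated L'Hôpital (or the standard result) gives 0.

0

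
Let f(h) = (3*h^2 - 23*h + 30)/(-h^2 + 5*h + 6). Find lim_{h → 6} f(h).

-13/7

At h = 6 both the top and bottom vanish — a removable singularity. Factoring out (h - 6) from each leaves (3*h - 5)/(-h - 1), which at h = 6 equals -13/7.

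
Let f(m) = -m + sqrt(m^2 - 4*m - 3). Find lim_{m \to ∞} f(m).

-2

This has the form ∞ − ∞. Multiply and divide by the conjugate √(m^2 - 4*m - 3) + m.
That gives (-4m - 3) / (√(m^2 - 4*m - 3) + m).
Divide numerator and denominator by m: the limit is -4/(2·1) = -2.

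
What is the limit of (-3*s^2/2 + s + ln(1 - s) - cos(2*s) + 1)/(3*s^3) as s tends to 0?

Substitution gives 0/0 (the numerator vanishes to order 3).
Expand each term to order s^3: the coefficient of s^3 in −cos(2s) is 0 and in ln(1 - s) is -1/3.
Lower-order terms cancel with the polynomial part, so the numerator is (-1/3)·s^3 + o(s^3), and the limit is (-1/3)/(3) = -1/9.

-1/9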